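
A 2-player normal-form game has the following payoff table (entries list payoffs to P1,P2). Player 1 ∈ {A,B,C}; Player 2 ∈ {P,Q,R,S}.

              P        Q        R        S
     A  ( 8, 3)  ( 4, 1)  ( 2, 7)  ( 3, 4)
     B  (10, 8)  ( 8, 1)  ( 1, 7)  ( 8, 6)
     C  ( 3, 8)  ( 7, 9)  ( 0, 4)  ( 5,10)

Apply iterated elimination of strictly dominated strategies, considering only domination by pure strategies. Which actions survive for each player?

P1 drop C (B beats it: P:10>3 Q:8>7 R:1>0 S:8>5)
P2 drop Q (P beats it: A:3>1 B:8>1)
P2 drop S (R beats it: A:7>4 B:7>6)
P1→{A,B} P2→{P,R}

IESDS → P1:{A,B} P2:{P,R}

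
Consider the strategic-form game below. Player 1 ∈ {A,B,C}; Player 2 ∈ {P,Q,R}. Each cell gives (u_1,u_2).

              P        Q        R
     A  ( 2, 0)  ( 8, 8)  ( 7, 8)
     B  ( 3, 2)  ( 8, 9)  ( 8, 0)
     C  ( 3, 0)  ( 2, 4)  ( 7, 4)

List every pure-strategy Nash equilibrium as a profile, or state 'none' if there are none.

Nash profiles: (A,Q), (B,Q)

(A,P): not NE [P1→C gives 3>2; P2→R gives 8>0]
(A,Q): NE
(A,R): not NE [P1→B gives 8>7]
(B,P): not NE [P2→Q gives 9>2]
(B,Q): NE
(B,R): not NE [P2→Q gives 9>0]
(C,P): not NE [P2→R gives 4>0]
(C,Q): not NE [P1→B gives 8>2]
(C,R): not NE [P1→B gives 8>7]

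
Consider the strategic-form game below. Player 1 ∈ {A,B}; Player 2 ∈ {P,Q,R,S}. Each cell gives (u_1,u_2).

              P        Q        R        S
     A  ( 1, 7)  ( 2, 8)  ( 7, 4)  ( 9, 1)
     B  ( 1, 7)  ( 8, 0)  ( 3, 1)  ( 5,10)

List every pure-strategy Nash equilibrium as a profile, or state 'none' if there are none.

PSNE: ∅

(A,P): not NE [P2→Q gives 8>7]
(A,Q): not NE [P1→B gives 8>2]
(A,R): not NE [P2→Q gives 8>4]
(A,S): not NE [P2→Q gives 8>1]
(B,P): not NE [P2→S gives 10>7]
(B,Q): not NE [P2→S gives 10>0]
(B,R): not NE [P1→A gives 7>3; P2→S gives 10>1]
(B,S): not NE [P1→A gives 9>5]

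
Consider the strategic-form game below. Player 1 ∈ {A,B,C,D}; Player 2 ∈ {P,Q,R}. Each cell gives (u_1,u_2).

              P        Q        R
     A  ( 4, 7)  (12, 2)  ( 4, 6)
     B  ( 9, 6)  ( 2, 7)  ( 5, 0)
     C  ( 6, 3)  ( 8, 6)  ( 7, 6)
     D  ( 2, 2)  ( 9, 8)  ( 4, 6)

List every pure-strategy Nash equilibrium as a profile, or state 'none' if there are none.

(A,P): not NE [P1→B gives 9>4]
(A,Q): not NE [P2→P gives 7>2]
(A,R): not NE [P1→C gives 7>4; P2→P gives 7>6]
(B,P): not NE [P2→Q gives 7>6]
(B,Q): not NE [P1→A gives 12>2]
(B,R): not NE [P1→C gives 7>5; P2→Q gives 7>0]
(C,P): not NE [P1→B gives 9>6; P2→R gives 6>3]
(C,Q): not NE [P1→A gives 12>8]
(C,R): NE
(D,P): not NE [P1→B gives 9>2; P2→Q gives 8>2]
(D,Q): not NE [P1→A gives 12>9]
(D,R): not NE [P1→C gives 7>4; P2→Q gives 8>6]

NE set: (C,R)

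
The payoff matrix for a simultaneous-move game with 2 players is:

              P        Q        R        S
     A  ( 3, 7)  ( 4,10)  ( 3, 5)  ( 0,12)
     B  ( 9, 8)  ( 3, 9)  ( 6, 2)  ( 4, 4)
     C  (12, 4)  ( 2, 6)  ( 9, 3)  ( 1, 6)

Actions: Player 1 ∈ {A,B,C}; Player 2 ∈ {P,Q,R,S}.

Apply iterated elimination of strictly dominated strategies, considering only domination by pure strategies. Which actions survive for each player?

Survivors P1:{A,B} P2:{Q,S}

P2 drop P (Q beats it: A:10>7 B:9>8 C:6>4)
P2 drop R (Q beats it: A:10>5 B:9>2 C:6>3)
P1 drop C (B beats it: Q:3>2 S:4>1)
P1→{A,B} P2→{Q,S}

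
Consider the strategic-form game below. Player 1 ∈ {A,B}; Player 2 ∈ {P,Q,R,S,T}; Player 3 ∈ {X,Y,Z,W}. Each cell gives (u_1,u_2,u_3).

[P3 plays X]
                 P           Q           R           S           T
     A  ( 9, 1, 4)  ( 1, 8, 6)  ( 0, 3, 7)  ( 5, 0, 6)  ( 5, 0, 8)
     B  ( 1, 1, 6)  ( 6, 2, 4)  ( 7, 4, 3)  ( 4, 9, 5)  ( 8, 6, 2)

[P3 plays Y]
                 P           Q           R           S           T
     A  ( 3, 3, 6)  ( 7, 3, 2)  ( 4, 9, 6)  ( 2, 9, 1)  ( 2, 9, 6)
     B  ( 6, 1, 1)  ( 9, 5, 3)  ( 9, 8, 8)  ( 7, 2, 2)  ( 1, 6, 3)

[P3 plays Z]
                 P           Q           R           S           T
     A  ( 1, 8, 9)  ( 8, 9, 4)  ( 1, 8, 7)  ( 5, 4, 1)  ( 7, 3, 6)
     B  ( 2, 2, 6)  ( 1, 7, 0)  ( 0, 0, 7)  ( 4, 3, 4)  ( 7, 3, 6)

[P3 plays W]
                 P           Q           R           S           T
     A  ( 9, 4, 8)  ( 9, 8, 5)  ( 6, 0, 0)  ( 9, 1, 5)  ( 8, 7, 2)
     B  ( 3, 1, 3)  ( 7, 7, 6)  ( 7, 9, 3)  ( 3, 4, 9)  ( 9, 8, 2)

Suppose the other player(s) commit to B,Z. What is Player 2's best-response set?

P2 best: {Q}

u_2(P vs B,Z) = 2
u_2(Q vs B,Z) = 7
u_2(R vs B,Z) = 0
u_2(S vs B,Z) = 3
u_2(T vs B,Z) = 3
max payoff 7 at {Q}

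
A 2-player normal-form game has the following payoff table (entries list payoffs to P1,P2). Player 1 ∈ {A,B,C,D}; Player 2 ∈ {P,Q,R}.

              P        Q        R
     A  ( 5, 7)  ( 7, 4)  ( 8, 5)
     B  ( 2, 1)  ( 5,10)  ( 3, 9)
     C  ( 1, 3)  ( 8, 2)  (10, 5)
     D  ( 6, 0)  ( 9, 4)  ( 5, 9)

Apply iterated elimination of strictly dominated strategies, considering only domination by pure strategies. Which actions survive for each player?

P1 drop B (A beats it: P:5>2 Q:7>5 R:8>3)
P2 drop Q (R beats it: A:5>4 C:5>2 D:9>4)
P1→{A,C,D} P2→{P,R}

IESDS → P1:{A,C,D} P2:{P,R}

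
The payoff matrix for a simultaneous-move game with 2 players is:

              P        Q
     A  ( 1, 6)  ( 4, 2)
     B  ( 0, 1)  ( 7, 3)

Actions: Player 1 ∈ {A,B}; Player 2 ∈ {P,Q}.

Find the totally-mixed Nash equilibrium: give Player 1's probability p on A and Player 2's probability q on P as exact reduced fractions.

(p,q) = (1/3, 3/4)

P1 indiff ⇒ q·1+(1-q)·4 = q·0+(1-q)·7 ⇒ q(1) = (1-q)(3) ⇒ q = 3/4
P2 indiff ⇒ p·6+(1-p)·1 = p·2+(1-p)·3 ⇒ p(4) = (1-p)(2) ⇒ p = 1/3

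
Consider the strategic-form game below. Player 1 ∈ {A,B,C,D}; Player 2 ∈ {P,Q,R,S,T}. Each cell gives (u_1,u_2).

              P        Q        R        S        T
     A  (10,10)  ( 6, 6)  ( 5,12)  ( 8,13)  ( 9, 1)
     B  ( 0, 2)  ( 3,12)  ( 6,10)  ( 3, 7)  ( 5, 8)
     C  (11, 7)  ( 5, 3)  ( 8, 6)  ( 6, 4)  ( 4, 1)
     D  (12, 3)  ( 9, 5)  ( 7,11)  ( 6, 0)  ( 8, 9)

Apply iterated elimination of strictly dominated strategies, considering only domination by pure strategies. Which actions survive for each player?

P1 drop B (D beats it: P:12>0 Q:9>3 R:7>6 S:6>3 T:8>5)
P2 drop Q (R beats it: A:12>6 C:6>3 D:11>5)
P2 drop T (R beats it: A:12>1 C:6>1 D:11>9)
P1→{A,C,D} P2→{P,R,S}

IESDS → P1:{A,C,D} P2:{P,R,S}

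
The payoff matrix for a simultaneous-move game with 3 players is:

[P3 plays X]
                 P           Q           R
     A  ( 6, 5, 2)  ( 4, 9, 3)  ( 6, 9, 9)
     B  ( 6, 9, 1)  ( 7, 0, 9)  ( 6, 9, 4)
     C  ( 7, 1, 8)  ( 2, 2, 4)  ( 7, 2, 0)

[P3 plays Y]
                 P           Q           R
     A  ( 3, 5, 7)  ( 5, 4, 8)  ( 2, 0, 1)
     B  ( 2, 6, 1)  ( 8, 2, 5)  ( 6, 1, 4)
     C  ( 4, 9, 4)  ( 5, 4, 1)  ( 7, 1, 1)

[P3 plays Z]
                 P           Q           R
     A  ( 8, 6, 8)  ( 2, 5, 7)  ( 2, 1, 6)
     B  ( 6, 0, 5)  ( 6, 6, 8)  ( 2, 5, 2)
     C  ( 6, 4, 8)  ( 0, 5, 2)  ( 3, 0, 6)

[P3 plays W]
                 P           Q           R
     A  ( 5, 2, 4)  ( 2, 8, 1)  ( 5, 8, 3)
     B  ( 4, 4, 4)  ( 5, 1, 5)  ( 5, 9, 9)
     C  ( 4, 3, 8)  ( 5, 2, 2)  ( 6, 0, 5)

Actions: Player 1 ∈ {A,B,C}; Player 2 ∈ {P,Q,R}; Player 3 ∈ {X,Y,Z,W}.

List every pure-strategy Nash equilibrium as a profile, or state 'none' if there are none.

NE set: (A,P,Z)

(A,P,X): not NE [P1→C gives 7>6; P2→R gives 9>5; P3→Z gives 8>2]
(A,P,Y): not NE [P1→C gives 4>3; P3→Z gives 8>7]
(A,P,Z): NE
(A,P,W): not NE [P2→R gives 8>2; P3→Z gives 8>4]
(A,Q,X): not NE [P1→B gives 7>4; P3→Y gives 8>3]
(A,Q,Y): not NE [P1→B gives 8>5; P2→P gives 5>4]
(A,Q,Z): not NE [P1→B gives 6>2; P2→P gives 6>5; P3→Y gives 8>7]
(A,Q,W): not NE [P1→C gives 5>2; P3→Y gives 8>1]
(A,R,X): not NE [P1→C gives 7>6]
(A,R,Y): not NE [P1→C gives 7>2; P2→P gives 5>0; P3→X gives 9>1]
(A,R,Z): not NE [P1→C gives 3>2; P2→P gives 6>1; P3→X gives 9>6]
(A,R,W): not NE [P1→C gives 6>5; P3→X gives 9>3]
(B,P,X): not NE [P1→C gives 7>6; P3→Z gives 5>1]
(B,P,Y): not NE [P1→C gives 4>2; P3→Z gives 5>1]
(B,P,Z): not NE [P1→A gives 8>6; P2→Q gives 6>0]
(B,P,W): not NE [P1→A gives 5>4; P2→R gives 9>4; P3→Z gives 5>4]
(B,Q,X): not NE [P2→R gives 9>0]
(B,Q,Y): not NE [P2→P gives 6>2; P3→X gives 9>5]
(B,Q,Z): not NE [P3→X gives 9>8]
(B,Q,W): not NE [P2→R gives 9>1; P3→X gives 9>5]
(B,R,X): not NE [P1→C gives 7>6; P3→W gives 9>4]
(B,R,Y): not NE [P1→C gives 7>6; P2→P gives 6>1; P3→W gives 9>4]
(B,R,Z): not NE [P1→C gives 3>2; P2→Q gives 6>5; P3→W gives 9>2]
(B,R,W): not NE [P1→C gives 6>5]
(C,P,X): not NE [P2→R gives 2>1]
(C,P,Y): not NE [P3→W gives 8>4]
(C,P,Z): not NE [P1→A gives 8>6; P2→Q gives 5>4]
(C,P,W): not NE [P1→A gives 5>4]
(C,Q,X): not NE [P1→B gives 7>2]
(C,Q,Y): not NE [P1→B gives 8>5; P2→P gives 9>4; P3→X gives 4>1]
(C,Q,Z): not NE [P1→B gives 6>0; P3→X gives 4>2]
(C,Q,W): not NE [P2→P gives 3>2; P3→X gives 4>2]
(C,R,X): not NE [P3→Z gives 6>0]
(C,R,Y): not NE [P2→P gives 9>1; P3→Z gives 6>1]
(C,R,Z): not NE [P2→Q gives 5>0]
(C,R,W): not NE [P2→P gives 3>0; P3→Z gives 6>5]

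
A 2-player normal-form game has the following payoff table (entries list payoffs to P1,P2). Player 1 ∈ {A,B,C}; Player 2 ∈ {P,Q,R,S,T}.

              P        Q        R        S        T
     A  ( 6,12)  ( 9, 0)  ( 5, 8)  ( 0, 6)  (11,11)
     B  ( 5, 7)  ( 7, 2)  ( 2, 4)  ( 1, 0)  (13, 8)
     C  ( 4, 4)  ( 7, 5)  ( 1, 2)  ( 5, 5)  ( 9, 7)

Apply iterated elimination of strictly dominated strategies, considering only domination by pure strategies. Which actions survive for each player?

Survivors P1:{A,B} P2:{P,T}

P2 drop Q (T beats it: A:11>0 B:8>2 C:7>5)
P2 drop R (P beats it: A:12>8 B:7>4 C:4>2)
P2 drop S (T beats it: A:11>6 B:8>0 C:7>5)
P1 drop C (A beats it: P:6>4 T:11>9)
P1→{A,B} P2→{P,T}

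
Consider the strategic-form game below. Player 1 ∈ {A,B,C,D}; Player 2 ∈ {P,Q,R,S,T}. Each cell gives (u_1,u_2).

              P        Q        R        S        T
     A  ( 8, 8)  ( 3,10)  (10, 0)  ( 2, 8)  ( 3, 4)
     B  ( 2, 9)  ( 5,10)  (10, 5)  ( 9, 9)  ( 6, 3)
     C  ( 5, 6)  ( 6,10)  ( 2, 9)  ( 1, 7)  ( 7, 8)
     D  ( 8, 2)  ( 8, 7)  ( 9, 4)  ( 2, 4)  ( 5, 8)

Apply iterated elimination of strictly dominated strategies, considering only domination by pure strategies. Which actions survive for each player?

IESDS → P1:{C,D} P2:{Q,T}

P2 drop P (Q beats it: A:10>8 B:10>9 C:10>6 D:7>2)
P2 drop R (Q beats it: A:10>0 B:10>5 C:10>9 D:7>4)
P1 drop A (B beats it: Q:5>3 S:9>2 T:6>3)
P2 drop S (Q beats it: B:10>9 C:10>7 D:7>4)
P1 drop B (C beats it: Q:6>5 T:7>6)
P1→{C,D} P2→{Q,T}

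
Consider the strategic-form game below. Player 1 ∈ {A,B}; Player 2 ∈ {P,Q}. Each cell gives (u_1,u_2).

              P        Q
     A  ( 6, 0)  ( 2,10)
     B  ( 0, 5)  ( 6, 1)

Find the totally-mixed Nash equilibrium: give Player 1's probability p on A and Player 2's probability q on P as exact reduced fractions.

P1 indiff ⇒ q·6+(1-q)·2 = q·0+(1-q)·6 ⇒ q(6) = (1-q)(4) ⇒ q = 2/5
P2 indiff ⇒ p·0+(1-p)·5 = p·10+(1-p)·1 ⇒ p(-10) = (1-p)(-4) ⇒ p = 2/7

(p,q) = (2/7, 2/5)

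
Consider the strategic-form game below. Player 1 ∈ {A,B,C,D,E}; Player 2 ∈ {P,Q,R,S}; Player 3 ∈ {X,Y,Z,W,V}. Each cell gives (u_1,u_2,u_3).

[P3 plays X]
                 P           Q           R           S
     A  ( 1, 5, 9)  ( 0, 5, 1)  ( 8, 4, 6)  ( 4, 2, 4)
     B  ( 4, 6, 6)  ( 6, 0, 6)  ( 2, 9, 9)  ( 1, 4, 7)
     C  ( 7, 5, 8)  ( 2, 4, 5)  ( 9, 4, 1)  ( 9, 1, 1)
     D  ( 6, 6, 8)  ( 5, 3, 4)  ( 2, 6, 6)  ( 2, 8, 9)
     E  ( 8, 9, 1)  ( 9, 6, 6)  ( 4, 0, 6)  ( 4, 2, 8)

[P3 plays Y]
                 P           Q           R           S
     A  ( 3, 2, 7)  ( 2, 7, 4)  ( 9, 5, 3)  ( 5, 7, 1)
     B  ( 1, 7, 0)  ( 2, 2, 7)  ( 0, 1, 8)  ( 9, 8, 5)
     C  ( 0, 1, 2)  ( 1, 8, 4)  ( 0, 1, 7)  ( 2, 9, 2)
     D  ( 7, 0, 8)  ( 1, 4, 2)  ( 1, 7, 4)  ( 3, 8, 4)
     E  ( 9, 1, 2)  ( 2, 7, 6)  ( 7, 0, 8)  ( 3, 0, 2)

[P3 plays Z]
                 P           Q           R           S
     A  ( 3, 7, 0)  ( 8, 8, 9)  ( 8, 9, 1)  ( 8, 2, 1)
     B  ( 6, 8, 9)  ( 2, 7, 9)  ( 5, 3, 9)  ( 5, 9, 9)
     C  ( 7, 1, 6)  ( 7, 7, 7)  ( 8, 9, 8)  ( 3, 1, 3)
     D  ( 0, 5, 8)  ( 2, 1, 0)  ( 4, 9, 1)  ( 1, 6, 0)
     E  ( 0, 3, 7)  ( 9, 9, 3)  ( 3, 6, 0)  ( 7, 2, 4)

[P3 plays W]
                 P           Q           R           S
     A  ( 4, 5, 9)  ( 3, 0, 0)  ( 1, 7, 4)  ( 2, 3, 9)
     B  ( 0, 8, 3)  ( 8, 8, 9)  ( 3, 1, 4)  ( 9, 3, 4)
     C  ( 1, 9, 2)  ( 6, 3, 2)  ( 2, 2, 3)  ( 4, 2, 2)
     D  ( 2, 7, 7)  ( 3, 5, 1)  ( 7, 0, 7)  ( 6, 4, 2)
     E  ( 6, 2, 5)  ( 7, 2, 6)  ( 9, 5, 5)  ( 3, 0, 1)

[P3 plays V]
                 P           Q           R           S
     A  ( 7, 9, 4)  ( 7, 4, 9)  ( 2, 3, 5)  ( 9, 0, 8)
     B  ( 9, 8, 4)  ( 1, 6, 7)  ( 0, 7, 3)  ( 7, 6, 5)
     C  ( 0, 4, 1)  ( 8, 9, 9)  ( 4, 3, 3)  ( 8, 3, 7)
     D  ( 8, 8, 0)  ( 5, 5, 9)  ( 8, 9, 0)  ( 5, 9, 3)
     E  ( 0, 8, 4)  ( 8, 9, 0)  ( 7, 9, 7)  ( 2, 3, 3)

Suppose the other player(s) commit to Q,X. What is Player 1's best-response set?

argmax u_1 = {E}

u_1(A vs Q,X) = 0
u_1(B vs Q,X) = 6
u_1(C vs Q,X) = 2
u_1(D vs Q,X) = 5
u_1(E vs Q,X) = 9
max payoff 9 at {E}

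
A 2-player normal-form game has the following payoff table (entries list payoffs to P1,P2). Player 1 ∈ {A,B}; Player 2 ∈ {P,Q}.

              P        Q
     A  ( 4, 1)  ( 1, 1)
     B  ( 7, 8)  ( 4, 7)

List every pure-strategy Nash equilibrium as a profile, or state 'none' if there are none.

(A,P): not NE [P1→B gives 7>4]
(A,Q): not NE [P1→B gives 4>1]
(B,P): NE
(B,Q): not NE [P2→P gives 8>7]

Nash profiles: (B,P)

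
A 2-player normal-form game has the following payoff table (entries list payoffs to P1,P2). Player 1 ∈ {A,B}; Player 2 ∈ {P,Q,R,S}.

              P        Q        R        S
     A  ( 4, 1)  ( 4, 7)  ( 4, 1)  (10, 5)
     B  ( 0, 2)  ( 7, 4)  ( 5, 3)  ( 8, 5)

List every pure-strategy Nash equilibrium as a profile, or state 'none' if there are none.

Equilibria: none

(A,P): not NE [P2→Q gives 7>1]
(A,Q): not NE [P1→B gives 7>4]
(A,R): not NE [P1→B gives 5>4; P2→Q gives 7>1]
(A,S): not NE [P2→Q gives 7>5]
(B,P): not NE [P1→A gives 4>0; P2→S gives 5>2]
(B,Q): not NE [P2→S gives 5>4]
(B,R): not NE [P2→S gives 5>3]
(B,S): not NE [P1→A gives 10>8]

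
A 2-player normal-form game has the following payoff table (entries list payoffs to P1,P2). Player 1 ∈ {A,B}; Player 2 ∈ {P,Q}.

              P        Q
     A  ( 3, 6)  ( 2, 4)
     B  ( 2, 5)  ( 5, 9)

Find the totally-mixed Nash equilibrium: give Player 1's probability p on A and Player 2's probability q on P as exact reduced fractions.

p=2/3, q=3/4

P1 indiff ⇒ q·3+(1-q)·2 = q·2+(1-q)·5 ⇒ q(1) = (1-q)(3) ⇒ q = 3/4
P2 indiff ⇒ p·6+(1-p)·5 = p·4+(1-p)·9 ⇒ p(2) = (1-p)(4) ⇒ p = 2/3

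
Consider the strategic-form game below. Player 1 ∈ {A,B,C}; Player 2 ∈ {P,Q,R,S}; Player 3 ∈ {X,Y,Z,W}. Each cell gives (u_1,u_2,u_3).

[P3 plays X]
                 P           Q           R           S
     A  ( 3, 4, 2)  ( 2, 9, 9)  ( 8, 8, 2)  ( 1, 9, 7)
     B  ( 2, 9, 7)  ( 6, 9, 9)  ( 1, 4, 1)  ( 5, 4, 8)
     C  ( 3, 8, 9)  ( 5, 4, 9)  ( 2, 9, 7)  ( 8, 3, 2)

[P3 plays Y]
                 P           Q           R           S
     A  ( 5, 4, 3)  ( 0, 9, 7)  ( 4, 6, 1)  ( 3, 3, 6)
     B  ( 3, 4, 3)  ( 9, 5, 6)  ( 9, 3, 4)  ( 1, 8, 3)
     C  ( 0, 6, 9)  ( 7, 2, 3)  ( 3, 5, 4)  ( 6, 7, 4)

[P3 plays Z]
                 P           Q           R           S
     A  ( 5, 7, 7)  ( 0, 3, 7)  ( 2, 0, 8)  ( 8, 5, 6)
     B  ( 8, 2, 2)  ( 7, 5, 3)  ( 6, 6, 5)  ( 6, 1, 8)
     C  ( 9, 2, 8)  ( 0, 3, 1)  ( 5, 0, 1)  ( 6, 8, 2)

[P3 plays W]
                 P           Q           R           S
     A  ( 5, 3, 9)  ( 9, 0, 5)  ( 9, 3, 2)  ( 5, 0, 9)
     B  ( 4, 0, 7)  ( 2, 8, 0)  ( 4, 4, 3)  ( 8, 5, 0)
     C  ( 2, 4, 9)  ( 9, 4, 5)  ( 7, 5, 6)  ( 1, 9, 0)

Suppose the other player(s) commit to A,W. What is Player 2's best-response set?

u_2(P vs A,W) = 3
u_2(Q vs A,W) = 0
u_2(R vs A,W) = 3
u_2(S vs A,W) = 0
max payoff 3 at {P,R}

P2 best: {P,R}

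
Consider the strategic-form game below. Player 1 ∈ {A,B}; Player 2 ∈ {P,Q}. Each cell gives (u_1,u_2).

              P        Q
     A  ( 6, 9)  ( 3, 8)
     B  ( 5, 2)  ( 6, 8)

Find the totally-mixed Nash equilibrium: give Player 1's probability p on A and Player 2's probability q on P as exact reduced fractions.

(p,q) = (6/7, 3/4)

P1 indiff ⇒ q·6+(1-q)·3 = q·5+(1-q)·6 ⇒ q(1) = (1-q)(3) ⇒ q = 3/4
P2 indiff ⇒ p·9+(1-p)·2 = p·8+(1-p)·8 ⇒ p(1) = (1-p)(6) ⇒ p = 6/7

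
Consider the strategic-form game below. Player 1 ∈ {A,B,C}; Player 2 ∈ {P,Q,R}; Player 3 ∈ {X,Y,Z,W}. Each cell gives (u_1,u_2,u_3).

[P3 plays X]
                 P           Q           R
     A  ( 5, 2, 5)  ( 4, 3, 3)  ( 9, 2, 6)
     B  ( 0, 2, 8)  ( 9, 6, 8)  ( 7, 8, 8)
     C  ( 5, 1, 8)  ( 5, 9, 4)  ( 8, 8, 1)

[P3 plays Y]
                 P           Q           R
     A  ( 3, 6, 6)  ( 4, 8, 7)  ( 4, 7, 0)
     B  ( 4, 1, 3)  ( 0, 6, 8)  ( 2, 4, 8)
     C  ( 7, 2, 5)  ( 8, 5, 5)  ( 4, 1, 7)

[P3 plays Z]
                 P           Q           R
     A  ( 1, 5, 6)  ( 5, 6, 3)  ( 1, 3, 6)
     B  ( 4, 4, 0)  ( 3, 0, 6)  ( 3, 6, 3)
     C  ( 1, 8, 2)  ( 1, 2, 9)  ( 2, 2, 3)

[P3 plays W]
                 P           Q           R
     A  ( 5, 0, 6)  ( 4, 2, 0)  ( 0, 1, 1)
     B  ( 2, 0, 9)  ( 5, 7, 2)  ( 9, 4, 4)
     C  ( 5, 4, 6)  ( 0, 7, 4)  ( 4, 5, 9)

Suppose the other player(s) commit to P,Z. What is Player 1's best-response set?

u_1(A vs P,Z) = 1
u_1(B vs P,Z) = 4
u_1(C vs P,Z) = 1
max payoff 4 at {B}

BR_1 = {B}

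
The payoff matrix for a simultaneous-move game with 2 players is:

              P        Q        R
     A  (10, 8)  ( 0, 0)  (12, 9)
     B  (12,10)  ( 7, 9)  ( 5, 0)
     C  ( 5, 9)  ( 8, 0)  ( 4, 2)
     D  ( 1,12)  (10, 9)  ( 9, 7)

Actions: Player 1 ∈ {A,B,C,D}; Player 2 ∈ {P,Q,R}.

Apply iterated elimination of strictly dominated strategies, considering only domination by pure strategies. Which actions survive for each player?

P2 drop Q (P beats it: A:8>0 B:10>9 C:9>0 D:12>9)
P1 drop C (A beats it: P:10>5 R:12>4)
P1 drop D (A beats it: P:10>1 R:12>9)
P1→{A,B} P2→{P,R}

IESDS → P1:{A,B} P2:{P,R}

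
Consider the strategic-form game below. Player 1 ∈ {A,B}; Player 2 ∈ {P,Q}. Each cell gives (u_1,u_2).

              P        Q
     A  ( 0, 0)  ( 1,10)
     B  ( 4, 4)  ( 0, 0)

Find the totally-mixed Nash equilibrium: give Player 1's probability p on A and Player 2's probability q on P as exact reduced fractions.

P1 mixes 2/7 on A; P2 mixes 1/5 on P

P1 indiff ⇒ q·0+(1-q)·1 = q·4+(1-q)·0 ⇒ q(-4) = (1-q)(-1) ⇒ q = 1/5
P2 indiff ⇒ p·0+(1-p)·4 = p·10+(1-p)·0 ⇒ p(-10) = (1-p)(-4) ⇒ p = 2/7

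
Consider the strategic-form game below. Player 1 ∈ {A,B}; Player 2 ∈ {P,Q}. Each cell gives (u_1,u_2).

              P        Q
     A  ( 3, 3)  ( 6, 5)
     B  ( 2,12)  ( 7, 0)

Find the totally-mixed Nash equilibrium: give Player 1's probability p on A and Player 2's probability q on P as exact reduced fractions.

P1 indiff ⇒ q·3+(1-q)·6 = q·2+(1-q)·7 ⇒ q(1) = (1-q)(1) ⇒ q = 1/2
P2 indiff ⇒ p·3+(1-p)·12 = p·5+(1-p)·0 ⇒ p(-2) = (1-p)(-12) ⇒ p = 6/7

p=6/7, q=1/2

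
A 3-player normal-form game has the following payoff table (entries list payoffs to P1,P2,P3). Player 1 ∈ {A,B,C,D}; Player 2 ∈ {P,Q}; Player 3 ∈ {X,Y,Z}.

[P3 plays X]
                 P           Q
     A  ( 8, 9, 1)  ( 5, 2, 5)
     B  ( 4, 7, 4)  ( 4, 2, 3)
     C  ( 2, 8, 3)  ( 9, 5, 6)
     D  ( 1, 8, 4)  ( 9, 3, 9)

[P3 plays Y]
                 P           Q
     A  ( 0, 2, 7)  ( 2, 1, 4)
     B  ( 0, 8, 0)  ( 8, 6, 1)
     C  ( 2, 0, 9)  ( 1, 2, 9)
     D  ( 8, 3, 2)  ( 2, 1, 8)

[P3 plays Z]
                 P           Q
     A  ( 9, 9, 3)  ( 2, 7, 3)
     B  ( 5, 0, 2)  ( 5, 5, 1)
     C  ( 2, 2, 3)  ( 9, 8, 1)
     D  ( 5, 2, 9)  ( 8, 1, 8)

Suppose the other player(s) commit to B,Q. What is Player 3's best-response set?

argmax u_3 = {X}

u_3(X vs B,Q) = 3
u_3(Y vs B,Q) = 1
u_3(Z vs B,Q) = 1
max payoff 3 at {X}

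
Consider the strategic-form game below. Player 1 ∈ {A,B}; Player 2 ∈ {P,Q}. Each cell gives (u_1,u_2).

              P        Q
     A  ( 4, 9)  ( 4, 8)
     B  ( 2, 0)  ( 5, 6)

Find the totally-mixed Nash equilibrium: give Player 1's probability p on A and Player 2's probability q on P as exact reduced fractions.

(p,q) = (6/7, 1/3)

P1 indiff ⇒ q·4+(1-q)·4 = q·2+(1-q)·5 ⇒ q(2) = (1-q)(1) ⇒ q = 1/3
P2 indiff ⇒ p·9+(1-p)·0 = p·8+(1-p)·6 ⇒ p(1) = (1-p)(6) ⇒ p = 6/7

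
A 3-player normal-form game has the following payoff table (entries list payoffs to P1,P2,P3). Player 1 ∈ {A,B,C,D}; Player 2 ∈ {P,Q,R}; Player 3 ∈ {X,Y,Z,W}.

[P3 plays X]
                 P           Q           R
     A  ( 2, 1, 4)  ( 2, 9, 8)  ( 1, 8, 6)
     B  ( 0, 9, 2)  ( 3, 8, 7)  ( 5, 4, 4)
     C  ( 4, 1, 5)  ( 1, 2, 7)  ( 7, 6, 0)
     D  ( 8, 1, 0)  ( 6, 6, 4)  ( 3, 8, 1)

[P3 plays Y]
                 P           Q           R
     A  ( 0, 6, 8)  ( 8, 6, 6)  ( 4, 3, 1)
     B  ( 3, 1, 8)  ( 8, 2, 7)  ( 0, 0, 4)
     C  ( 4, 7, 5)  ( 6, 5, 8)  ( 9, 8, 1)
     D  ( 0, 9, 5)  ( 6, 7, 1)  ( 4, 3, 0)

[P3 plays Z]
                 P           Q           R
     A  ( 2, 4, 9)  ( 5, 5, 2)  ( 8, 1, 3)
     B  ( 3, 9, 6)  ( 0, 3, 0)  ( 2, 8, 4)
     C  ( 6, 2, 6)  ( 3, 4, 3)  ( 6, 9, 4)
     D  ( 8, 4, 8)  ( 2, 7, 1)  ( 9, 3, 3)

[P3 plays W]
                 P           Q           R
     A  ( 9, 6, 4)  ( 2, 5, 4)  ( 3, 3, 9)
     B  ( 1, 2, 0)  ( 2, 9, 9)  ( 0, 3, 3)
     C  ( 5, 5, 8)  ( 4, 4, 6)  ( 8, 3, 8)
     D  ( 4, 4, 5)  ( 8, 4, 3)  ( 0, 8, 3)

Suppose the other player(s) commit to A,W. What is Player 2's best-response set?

u_2(P vs A,W) = 6
u_2(Q vs A,W) = 5
u_2(R vs A,W) = 3
max payoff 6 at {P}

argmax u_2 = {P}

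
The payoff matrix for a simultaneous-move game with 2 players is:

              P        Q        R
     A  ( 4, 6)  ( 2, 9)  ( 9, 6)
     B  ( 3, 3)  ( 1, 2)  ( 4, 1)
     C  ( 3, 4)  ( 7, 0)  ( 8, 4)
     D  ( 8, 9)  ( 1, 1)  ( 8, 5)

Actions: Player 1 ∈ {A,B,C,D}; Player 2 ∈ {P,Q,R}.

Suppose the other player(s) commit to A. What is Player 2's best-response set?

P2 best: {Q}

u_2(P vs A) = 6
u_2(Q vs A) = 9
u_2(R vs A) = 6
max payoff 9 at {Q}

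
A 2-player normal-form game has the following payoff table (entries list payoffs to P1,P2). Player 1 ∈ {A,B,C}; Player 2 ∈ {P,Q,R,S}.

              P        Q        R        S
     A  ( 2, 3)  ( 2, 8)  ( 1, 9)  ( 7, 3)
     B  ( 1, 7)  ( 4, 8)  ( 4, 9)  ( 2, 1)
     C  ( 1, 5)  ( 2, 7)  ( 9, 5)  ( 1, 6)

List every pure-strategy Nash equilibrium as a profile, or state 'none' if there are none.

(A,P): not NE [P2→R gives 9>3]
(A,Q): not NE [P1→B gives 4>2; P2→R gives 9>8]
(A,R): not NE [P1→C gives 9>1]
(A,S): not NE [P2→R gives 9>3]
(B,P): not NE [P1→A gives 2>1; P2→R gives 9>7]
(B,Q): not NE [P2→R gives 9>8]
(B,R): not NE [P1→C gives 9>4]
(B,S): not NE [P1→A gives 7>2; P2→R gives 9>1]
(C,P): not NE [P1→A gives 2>1; P2→Q gives 7>5]
(C,Q): not NE [P1→B gives 4>2]
(C,R): not NE [P2→Q gives 7>5]
(C,S): not NE [P1→A gives 7>1; P2→Q gives 7>6]

Equilibria: none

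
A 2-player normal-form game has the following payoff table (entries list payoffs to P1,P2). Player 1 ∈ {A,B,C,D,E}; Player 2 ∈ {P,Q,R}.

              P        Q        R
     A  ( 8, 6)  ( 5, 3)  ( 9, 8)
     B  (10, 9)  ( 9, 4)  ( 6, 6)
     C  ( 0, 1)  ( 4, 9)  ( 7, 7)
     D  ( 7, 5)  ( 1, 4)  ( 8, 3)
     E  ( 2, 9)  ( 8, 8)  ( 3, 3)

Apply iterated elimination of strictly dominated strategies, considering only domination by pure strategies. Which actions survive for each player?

P1 drop C (A beats it: P:8>0 Q:5>4 R:9>7)
P1 drop D (A beats it: P:8>7 Q:5>1 R:9>8)
P1 drop E (B beats it: P:10>2 Q:9>8 R:6>3)
P2 drop Q (P beats it: A:6>3 B:9>4)
P1→{A,B} P2→{P,R}

Survivors P1:{A,B} P2:{P,R}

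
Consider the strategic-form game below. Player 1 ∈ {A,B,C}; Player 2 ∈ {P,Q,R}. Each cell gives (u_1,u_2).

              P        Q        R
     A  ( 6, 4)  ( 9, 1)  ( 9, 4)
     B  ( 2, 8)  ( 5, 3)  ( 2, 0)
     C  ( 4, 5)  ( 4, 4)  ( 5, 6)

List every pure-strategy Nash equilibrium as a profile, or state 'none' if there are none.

(A,P): NE
(A,Q): not NE [P2→R gives 4>1]
(A,R): NE
(B,P): not NE [P1→A gives 6>2]
(B,Q): not NE [P1→A gives 9>5; P2→P gives 8>3]
(B,R): not NE [P1→A gives 9>2; P2→P gives 8>0]
(C,P): not NE [P1→A gives 6>4; P2→R gives 6>5]
(C,Q): not NE [P1→A gives 9>4; P2→R gives 6>4]
(C,R): not NE [P1→A gives 9>5]

PSNE = {(A,P), (A,R)}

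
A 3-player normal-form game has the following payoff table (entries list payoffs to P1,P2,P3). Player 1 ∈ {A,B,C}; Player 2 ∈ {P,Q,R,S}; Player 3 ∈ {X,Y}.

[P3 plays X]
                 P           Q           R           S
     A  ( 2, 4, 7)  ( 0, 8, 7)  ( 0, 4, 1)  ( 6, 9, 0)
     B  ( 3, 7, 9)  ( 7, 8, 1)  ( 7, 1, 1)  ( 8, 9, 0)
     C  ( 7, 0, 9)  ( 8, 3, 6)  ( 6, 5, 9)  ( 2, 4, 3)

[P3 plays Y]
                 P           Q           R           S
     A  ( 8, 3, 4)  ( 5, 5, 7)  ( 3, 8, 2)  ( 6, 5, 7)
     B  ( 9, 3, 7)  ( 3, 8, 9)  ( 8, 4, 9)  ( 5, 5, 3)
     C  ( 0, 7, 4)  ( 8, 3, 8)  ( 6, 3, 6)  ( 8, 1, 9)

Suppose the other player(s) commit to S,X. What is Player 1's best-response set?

BR_1 = {B}

u_1(A vs S,X) = 6
u_1(B vs S,X) = 8
u_1(C vs S,X) = 2
max payoff 8 at {B}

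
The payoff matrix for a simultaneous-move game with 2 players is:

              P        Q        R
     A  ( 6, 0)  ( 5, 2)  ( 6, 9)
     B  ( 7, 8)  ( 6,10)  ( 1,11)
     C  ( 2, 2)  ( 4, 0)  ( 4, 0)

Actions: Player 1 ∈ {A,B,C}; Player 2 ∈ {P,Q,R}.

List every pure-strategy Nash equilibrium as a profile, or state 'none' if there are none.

(A,P): not NE [P1→B gives 7>6; P2→R gives 9>0]
(A,Q): not NE [P1→B gives 6>5; P2→R gives 9>2]
(A,R): NE
(B,P): not NE [P2→R gives 11>8]
(B,Q): not NE [P2→R gives 11>10]
(B,R): not NE [P1→A gives 6>1]
(C,P): not NE [P1→B gives 7>2]
(C,Q): not NE [P1→B gives 6>4; P2→P gives 2>0]
(C,R): not NE [P1→A gives 6>4; P2→P gives 2>0]

PSNE = {(A,R)}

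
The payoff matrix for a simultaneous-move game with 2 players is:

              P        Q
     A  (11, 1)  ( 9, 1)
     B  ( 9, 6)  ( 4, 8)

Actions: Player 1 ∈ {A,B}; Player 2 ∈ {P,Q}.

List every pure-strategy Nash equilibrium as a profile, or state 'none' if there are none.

PSNE = {(A,P), (A,Q)}

(A,P): NE
(A,Q): NE
(B,P): not NE [P1→A gives 11>9; P2→Q gives 8>6]
(B,Q): not NE [P1→A gives 9>4]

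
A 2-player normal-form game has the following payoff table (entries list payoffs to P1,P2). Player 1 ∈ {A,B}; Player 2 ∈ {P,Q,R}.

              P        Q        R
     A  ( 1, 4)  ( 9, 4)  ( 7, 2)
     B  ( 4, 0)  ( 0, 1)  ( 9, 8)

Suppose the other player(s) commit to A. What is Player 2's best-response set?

P2 best: {P,Q}

u_2(P vs A) = 4
u_2(Q vs A) = 4
u_2(R vs A) = 2
max payoff 4 at {P,Q}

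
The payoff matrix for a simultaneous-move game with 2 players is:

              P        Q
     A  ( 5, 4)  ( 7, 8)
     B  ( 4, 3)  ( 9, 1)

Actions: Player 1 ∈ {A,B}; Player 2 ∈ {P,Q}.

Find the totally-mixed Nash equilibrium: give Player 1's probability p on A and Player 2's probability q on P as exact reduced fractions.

P1 indiff ⇒ q·5+(1-q)·7 = q·4+(1-q)·9 ⇒ q(1) = (1-q)(2) ⇒ q = 2/3
P2 indiff ⇒ p·4+(1-p)·3 = p·8+(1-p)·1 ⇒ p(-4) = (1-p)(-2) ⇒ p = 1/3

P1 mixes 1/3 on A; P2 mixes 2/3 on P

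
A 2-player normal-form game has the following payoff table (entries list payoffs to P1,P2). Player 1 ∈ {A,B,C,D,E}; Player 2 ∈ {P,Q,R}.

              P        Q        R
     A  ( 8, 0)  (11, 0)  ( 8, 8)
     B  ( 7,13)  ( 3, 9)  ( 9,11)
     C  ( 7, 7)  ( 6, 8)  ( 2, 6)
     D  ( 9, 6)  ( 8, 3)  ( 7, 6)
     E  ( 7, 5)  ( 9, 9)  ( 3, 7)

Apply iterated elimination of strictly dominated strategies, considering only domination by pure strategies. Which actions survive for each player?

IESDS → P1:{A,B,D} P2:{P,R}

P1 drop C (A beats it: P:8>7 Q:11>6 R:8>2)
P1 drop E (A beats it: P:8>7 Q:11>9 R:8>3)
P2 drop Q (R beats it: A:8>0 B:11>9 D:6>3)
P1→{A,B,D} P2→{P,R}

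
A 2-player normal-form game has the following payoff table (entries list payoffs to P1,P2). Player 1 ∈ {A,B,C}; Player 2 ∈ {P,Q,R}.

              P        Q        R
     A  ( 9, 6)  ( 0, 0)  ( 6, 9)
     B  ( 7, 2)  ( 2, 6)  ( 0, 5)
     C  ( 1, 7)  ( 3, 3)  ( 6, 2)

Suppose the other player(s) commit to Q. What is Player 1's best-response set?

P1 best: {C}

u_1(A vs Q) = 0
u_1(B vs Q) = 2
u_1(C vs Q) = 3
max payoff 3 at {C}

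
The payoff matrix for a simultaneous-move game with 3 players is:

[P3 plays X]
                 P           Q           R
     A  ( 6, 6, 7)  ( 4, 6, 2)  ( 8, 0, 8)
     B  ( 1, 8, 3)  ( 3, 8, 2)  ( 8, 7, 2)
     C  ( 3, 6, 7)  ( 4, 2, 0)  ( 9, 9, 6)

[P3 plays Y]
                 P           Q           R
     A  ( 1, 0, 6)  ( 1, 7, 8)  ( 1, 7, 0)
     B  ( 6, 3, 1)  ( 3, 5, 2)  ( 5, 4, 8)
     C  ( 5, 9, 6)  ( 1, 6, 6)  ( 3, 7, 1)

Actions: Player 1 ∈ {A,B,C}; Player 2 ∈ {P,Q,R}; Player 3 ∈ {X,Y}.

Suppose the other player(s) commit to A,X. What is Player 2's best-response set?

u_2(P vs A,X) = 6
u_2(Q vs A,X) = 6
u_2(R vs A,X) = 0
max payoff 6 at {P,Q}

argmax u_2 = {P,Q}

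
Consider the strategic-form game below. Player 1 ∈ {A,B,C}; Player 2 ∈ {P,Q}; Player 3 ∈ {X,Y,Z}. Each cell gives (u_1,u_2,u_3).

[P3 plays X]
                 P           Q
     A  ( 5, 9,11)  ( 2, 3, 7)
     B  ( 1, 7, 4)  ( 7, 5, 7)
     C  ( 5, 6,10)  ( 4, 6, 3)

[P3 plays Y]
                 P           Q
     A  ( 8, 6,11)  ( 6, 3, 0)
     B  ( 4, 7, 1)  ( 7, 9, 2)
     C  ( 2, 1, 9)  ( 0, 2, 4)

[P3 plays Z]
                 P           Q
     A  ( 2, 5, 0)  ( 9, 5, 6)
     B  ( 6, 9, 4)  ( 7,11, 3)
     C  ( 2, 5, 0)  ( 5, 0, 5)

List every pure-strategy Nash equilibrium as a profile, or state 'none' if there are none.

PSNE = {(A,P,X), (A,P,Y), (C,P,X)}

(A,P,X): NE
(A,P,Y): NE
(A,P,Z): not NE [P1→B gives 6>2; P3→Y gives 11>0]
(A,Q,X): not NE [P1→B gives 7>2; P2→P gives 9>3]
(A,Q,Y): not NE [P1→B gives 7>6; P2→P gives 6>3; P3→X gives 7>0]
(A,Q,Z): not NE [P3→X gives 7>6]
(B,P,X): not NE [P1→C gives 5>1]
(B,P,Y): not NE [P1→A gives 8>4; P2→Q gives 9>7; P3→Z gives 4>1]
(B,P,Z): not NE [P2→Q gives 11>9]
(B,Q,X): not NE [P2→P gives 7>5]
(B,Q,Y): not NE [P3→X gives 7>2]
(B,Q,Z): not NE [P1→A gives 9>7; P3→X gives 7>3]
(C,P,X): NE
(C,P,Y): not NE [P1→A gives 8>2; P2→Q gives 2>1; P3→X gives 10>9]
(C,P,Z): not NE [P1→B gives 6>2; P3→X gives 10>0]
(C,Q,X): not NE [P1→B gives 7>4; P3→Z gives 5>3]
(C,Q,Y): not NE [P1→B gives 7>0; P3→Z gives 5>4]
(C,Q,Z): not NE [P1→A gives 9>5; P2→P gives 5>0]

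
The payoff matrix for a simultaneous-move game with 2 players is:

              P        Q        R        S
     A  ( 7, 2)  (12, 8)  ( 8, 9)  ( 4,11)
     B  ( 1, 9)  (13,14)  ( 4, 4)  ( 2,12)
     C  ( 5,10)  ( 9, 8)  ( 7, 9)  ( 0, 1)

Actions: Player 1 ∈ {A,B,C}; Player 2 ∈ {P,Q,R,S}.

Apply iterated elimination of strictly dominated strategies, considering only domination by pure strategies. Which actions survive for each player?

Survivors P1:{A,B} P2:{Q,S}

P1 drop C (A beats it: P:7>5 Q:12>9 R:8>7 S:4>0)
P2 drop P (Q beats it: A:8>2 B:14>9)
P2 drop R (S beats it: A:11>9 B:12>4)
P1→{A,B} P2→{Q,S}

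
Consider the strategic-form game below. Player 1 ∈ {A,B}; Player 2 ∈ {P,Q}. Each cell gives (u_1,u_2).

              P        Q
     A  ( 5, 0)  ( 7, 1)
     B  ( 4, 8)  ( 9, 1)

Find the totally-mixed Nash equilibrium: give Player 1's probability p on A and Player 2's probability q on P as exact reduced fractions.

p=7/8, q=2/3

P1 indiff ⇒ q·5+(1-q)·7 = q·4+(1-q)·9 ⇒ q(1) = (1-q)(2) ⇒ q = 2/3
P2 indiff ⇒ p·0+(1-p)·8 = p·1+(1-p)·1 ⇒ p(-1) = (1-p)(-7) ⇒ p = 7/8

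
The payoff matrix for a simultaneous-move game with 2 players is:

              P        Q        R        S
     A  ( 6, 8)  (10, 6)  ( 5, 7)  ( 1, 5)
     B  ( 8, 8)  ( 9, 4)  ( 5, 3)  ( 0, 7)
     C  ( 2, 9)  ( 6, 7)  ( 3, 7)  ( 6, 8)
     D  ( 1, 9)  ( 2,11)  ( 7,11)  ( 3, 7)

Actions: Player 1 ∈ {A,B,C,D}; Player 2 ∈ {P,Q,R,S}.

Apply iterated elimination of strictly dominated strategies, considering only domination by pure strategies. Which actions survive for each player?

P2 drop S (P beats it: A:8>5 B:8>7 C:9>8 D:9>7)
P1 drop C (A beats it: P:6>2 Q:10>6 R:5>3)
P1→{A,B,D} P2→{P,Q,R}

Survivors P1:{A,B,D} P2:{P,Q,R}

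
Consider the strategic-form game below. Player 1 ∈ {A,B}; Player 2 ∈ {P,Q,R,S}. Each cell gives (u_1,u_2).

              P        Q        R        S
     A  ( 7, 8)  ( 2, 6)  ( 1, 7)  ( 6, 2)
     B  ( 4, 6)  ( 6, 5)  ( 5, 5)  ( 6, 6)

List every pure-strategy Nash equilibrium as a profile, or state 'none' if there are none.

(A,P): NE
(A,Q): not NE [P1→B gives 6>2; P2→P gives 8>6]
(A,R): not NE [P1→B gives 5>1; P2→P gives 8>7]
(A,S): not NE [P2→P gives 8>2]
(B,P): not NE [P1→A gives 7>4]
(B,Q): not NE [P2→S gives 6>5]
(B,R): not NE [P2→S gives 6>5]
(B,S): NE

Nash profiles: (A,P), (B,S)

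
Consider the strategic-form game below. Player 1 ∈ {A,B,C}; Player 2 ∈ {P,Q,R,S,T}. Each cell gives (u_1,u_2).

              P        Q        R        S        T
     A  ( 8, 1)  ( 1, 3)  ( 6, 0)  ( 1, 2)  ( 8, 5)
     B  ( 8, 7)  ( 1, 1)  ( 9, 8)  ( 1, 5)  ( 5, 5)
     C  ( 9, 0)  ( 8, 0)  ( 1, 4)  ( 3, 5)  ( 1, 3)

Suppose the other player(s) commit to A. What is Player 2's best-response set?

P2 best: {T}

u_2(P vs A) = 1
u_2(Q vs A) = 3
u_2(R vs A) = 0
u_2(S vs A) = 2
u_2(T vs A) = 5
max payoff 5 at {T}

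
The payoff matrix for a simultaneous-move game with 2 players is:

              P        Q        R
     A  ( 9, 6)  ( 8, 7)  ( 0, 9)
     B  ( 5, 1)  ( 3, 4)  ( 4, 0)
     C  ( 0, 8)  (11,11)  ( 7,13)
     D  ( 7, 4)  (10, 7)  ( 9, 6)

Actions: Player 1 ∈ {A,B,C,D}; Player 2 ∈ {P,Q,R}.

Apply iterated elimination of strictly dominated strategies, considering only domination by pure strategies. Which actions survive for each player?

P1 drop B (D beats it: P:7>5 Q:10>3 R:9>4)
P2 drop P (Q beats it: A:7>6 C:11>8 D:7>4)
P1 drop A (C beats it: Q:11>8 R:7>0)
P1→{C,D} P2→{Q,R}

Survivors P1:{C,D} P2:{Q,R}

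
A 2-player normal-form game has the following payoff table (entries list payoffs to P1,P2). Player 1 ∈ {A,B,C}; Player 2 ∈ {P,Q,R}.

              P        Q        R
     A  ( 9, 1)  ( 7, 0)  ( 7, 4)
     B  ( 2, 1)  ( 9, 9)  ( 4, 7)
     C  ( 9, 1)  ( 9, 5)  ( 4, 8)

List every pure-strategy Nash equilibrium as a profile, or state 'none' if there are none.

(A,P): not NE [P2→R gives 4>1]
(A,Q): not NE [P1→C gives 9>7; P2→R gives 4>0]
(A,R): NE
(B,P): not NE [P1→C gives 9>2; P2→Q gives 9>1]
(B,Q): NE
(B,R): not NE [P1→A gives 7>4; P2→Q gives 9>7]
(C,P): not NE [P2→R gives 8>1]
(C,Q): not NE [P2→R gives 8>5]
(C,R): not NE [P1→A gives 7>4]

Nash profiles: (A,R), (B,Q)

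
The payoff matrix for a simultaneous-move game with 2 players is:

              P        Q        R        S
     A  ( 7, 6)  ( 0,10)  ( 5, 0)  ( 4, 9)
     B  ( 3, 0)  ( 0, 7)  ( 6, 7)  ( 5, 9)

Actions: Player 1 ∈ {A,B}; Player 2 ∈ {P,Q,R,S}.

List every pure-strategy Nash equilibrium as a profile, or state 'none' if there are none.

(A,P): not NE [P2→Q gives 10>6]
(A,Q): NE
(A,R): not NE [P1→B gives 6>5; P2→Q gives 10>0]
(A,S): not NE [P1→B gives 5>4; P2→Q gives 10>9]
(B,P): not NE [P1→A gives 7>3; P2→S gives 9>0]
(B,Q): not NE [P2→S gives 9>7]
(B,R): not NE [P2→S gives 9>7]
(B,S): NE

PSNE = {(A,Q), (B,S)}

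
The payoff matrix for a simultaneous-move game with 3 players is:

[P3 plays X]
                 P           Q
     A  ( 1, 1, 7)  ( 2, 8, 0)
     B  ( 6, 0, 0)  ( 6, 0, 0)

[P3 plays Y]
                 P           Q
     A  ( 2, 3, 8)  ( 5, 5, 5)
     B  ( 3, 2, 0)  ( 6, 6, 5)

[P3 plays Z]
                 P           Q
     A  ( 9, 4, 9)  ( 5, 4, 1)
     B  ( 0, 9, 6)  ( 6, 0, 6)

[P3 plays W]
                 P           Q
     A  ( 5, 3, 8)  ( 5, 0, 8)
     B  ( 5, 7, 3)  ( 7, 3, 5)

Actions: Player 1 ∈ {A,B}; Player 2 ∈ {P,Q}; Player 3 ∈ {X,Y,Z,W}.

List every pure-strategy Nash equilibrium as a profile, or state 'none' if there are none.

(A,P,X): not NE [P1→B gives 6>1; P2→Q gives 8>1; P3→Z gives 9>7]
(A,P,Y): not NE [P1→B gives 3>2; P2→Q gives 5>3; P3→Z gives 9>8]
(A,P,Z): NE
(A,P,W): not NE [P3→Z gives 9>8]
(A,Q,X): not NE [P1→B gives 6>2; P3→W gives 8>0]
(A,Q,Y): not NE [P1→B gives 6>5; P3→W gives 8>5]
(A,Q,Z): not NE [P1→B gives 6>5; P3→W gives 8>1]
(A,Q,W): not NE [P1→B gives 7>5; P2→P gives 3>0]
(B,P,X): not NE [P3→Z gives 6>0]
(B,P,Y): not NE [P2→Q gives 6>2; P3→Z gives 6>0]
(B,P,Z): not NE [P1→A gives 9>0]
(B,P,W): not NE [P3→Z gives 6>3]
(B,Q,X): not NE [P3→Z gives 6>0]
(B,Q,Y): not NE [P3→Z gives 6>5]
(B,Q,Z): not NE [P2→P gives 9>0]
(B,Q,W): not NE [P2→P gives 7>3; P3→Z gives 6>5]

PSNE = {(A,P,Z)}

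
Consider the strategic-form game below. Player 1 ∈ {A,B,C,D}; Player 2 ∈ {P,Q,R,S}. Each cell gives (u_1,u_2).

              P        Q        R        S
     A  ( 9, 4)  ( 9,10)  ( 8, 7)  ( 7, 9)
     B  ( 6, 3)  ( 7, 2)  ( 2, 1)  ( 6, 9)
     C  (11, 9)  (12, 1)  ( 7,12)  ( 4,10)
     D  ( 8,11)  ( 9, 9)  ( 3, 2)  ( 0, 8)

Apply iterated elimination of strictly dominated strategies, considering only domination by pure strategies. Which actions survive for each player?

Survivors P1:{A,C} P2:{Q,R,S}

P1 drop B (A beats it: P:9>6 Q:9>7 R:8>2 S:7>6)
P1 drop D (C beats it: P:11>8 Q:12>9 R:7>3 S:4>0)
P2 drop P (R beats it: A:7>4 C:12>9)
P1→{A,C} P2→{Q,R,S}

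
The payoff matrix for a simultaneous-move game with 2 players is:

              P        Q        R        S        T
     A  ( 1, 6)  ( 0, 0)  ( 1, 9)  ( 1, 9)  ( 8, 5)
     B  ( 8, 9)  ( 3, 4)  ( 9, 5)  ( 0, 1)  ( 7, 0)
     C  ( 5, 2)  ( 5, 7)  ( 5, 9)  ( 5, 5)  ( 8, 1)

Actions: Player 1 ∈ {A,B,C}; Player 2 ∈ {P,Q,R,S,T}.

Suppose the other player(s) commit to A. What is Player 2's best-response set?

BR_2 = {R,S}

u_2(P vs A) = 6
u_2(Q vs A) = 0
u_2(R vs A) = 9
u_2(S vs A) = 9
u_2(T vs A) = 5
max payoff 9 at {R,S}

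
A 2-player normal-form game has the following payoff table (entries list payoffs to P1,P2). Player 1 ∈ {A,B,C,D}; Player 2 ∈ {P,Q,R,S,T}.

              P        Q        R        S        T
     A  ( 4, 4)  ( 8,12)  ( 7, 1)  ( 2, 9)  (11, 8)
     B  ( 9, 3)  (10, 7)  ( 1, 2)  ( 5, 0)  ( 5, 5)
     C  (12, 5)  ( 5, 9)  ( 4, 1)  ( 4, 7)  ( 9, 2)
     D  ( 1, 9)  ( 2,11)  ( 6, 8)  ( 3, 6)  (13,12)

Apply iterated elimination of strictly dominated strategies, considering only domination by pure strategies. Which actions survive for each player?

P2 drop P (Q beats it: A:12>4 B:7>3 C:9>5 D:11>9)
P2 drop R (Q beats it: A:12>1 B:7>2 C:9>1 D:11>8)
P2 drop S (Q beats it: A:12>9 B:7>0 C:9>7 D:11>6)
P1 drop C (A beats it: Q:8>5 T:11>9)
P1→{A,B,D} P2→{Q,T}

Remaining: P1:{A,B,D} P2:{Q,T}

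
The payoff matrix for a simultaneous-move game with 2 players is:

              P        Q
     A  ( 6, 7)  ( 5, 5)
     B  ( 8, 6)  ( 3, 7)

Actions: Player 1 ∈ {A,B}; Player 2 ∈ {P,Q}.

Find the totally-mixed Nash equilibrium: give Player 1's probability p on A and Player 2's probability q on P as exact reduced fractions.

(p,q) = (1/3, 1/2)

P1 indiff ⇒ q·6+(1-q)·5 = q·8+(1-q)·3 ⇒ q(-2) = (1-q)(-2) ⇒ q = 1/2
P2 indiff ⇒ p·7+(1-p)·6 = p·5+(1-p)·7 ⇒ p(2) = (1-p)(1) ⇒ p = 1/3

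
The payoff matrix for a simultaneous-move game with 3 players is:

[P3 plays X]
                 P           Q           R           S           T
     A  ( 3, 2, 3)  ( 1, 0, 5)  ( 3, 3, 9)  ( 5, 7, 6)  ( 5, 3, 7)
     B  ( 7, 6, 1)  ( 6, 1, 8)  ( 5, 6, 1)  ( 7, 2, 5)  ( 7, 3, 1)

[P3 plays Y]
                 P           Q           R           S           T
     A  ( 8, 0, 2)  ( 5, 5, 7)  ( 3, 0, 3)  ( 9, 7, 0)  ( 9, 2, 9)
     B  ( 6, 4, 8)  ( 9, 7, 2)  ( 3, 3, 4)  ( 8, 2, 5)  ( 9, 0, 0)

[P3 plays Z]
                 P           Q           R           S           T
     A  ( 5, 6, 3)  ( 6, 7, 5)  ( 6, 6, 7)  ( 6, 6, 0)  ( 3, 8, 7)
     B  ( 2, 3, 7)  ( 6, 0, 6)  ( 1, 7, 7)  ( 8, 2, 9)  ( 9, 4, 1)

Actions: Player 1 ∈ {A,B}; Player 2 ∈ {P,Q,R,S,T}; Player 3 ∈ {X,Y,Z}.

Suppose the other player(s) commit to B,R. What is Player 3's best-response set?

u_3(X vs B,R) = 1
u_3(Y vs B,R) = 4
u_3(Z vs B,R) = 7
max payoff 7 at {Z}

P3 best: {Z}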